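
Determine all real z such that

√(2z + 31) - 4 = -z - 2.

z = -3

Isolate the radical: √(2z + 31) = -z + 2.
Square both sides: 2z + 31 = (-z + 2)².
Expand and rearrange: z² - 6z - 27 = 0.
Solving gives z = 9 or z = -3.
Check each candidate in the original equation:
  z = 9: √(49) = 7, while -z + 2 = -7 — extraneous.
  z = -3: √(25) = 5, while -z + 2 = 5 — valid.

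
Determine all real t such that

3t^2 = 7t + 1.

Rearrange to standard form: 3t^2 - 7t - 1 = 0.
Discriminant: (-7)^2 - 4*3*(-1) = 61.
Quadratic formula: t = (7 +/- sqrt(61)) / 6.
So t = 7/6 + sqrt(61)/6 ~= 2.4684 or t = 7/6 - sqrt(61)/6 ~= -0.135.

t = -0.135 or t = 2.4684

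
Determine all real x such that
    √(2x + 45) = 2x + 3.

Square both sides: 2x + 45 = (2x + 3)².
Expand and rearrange: 4x² + 10x - 36 = 0.
Solving gives x = 2 or x = -4.5.
Check each candidate in the original equation:
  x = 2: √(49) = 7, while 2x + 3 = 7 — valid.
  x = -4.5: √(36) = 6, while 2x + 3 = -6 — extraneous.

x = 2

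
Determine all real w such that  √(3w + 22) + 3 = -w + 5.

w = -2

Isolate the radical: √(3w + 22) = -w + 2.
Square both sides: 3w + 22 = (-w + 2)².
Expand and rearrange: w² - 7w - 18 = 0.
Solving gives w = 9 or w = -2.
Check each candidate in the original equation:
  w = 9: √(49) = 7, while -w + 2 = -7 — extraneous.
  w = -2: √(16) = 4, while -w + 2 = 4 — valid.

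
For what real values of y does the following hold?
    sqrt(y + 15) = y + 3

Square both sides: y + 15 = (y + 3)^2.
Expand and rearrange: y^2 + 5y - 6 = 0.
Solving gives y = 1 or y = -6.
Check each candidate in the original equation:
  y = 1: sqrt(16) = 4, while y + 3 = 4 — valid.
  y = -6: sqrt(9) = 3, while y + 3 = -3 — extraneous.

y = 1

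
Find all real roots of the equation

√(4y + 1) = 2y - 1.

y = 2

Square both sides: 4y + 1 = (2y - 1)².
Expand and rearrange: 4y² - 8y = 0.
Solving gives y = 2 or y = 0.
Check each candidate in the original equation:
  y = 2: √(9) = 3, while 2y - 1 = 3 — valid.
  y = 0: √(1) = 1, while 2y - 1 = -1 — extraneous.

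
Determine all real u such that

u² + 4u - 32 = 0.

Factor: (u - 4)(u + 8) = 0.
So u = 4 or u = -8.

u = -8 or u = 4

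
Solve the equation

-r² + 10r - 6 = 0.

r = 0.6411 or r = 9.3589

Discriminant: (10)² − 4·(-1)·(-6) = 76.
Quadratic formula: r = (-10 ± √76) / (-2).
So r = 5 - √(19) ≈ 0.6411 or r = √(19) + 5 ≈ 9.3589.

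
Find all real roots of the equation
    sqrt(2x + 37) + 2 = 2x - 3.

Isolate the radical: sqrt(2x + 37) = 2x - 5.
Square both sides: 2x + 37 = (2x - 5)^2.
Expand and rearrange: 4x^2 - 22x - 12 = 0.
Solving gives x = 6 or x = -0.5.
Check each candidate in the original equation:
  x = 6: sqrt(49) = 7, while 2x - 5 = 7 — valid.
  x = -0.5: sqrt(36) = 6, while 2x - 5 = -6 — extraneous.

x = 6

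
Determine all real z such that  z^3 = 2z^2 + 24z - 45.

Rearrange: z^3 - 2z^2 - 24z + 45 = 0.
Possible rational roots are divisors of 45. Testing z = 5 gives 0, so (z - 5) is a factor.
Divide: z^3 - 2z^2 - 24z + 45 = (z - 5)(z^2 + 3z - 9).
Apply the quadratic formula to z^2 + 3z - 9 = 0: z = (-3 +/- sqrt(45))/2, i.e. z ~= 1.8541 or z ~= -4.8541.

z = -4.8541 or z = 1.8541 or z = 5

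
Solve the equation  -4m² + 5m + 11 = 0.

m = -1.1472 or m = 2.3972

Discriminant: (5)² − 4·(-4)·11 = 201.
Quadratic formula: m = (-5 ± √201) / (-8).
So m = 5/8 - √(201)/8 ≈ -1.1472 or m = 5/8 + √(201)/8 ≈ 2.3972.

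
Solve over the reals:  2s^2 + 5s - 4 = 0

s = -3.1375 or s = 0.6375

Discriminant: (5)^2 - 4*2*(-4) = 57.
Quadratic formula: s = (-5 +/- sqrt(57)) / 4.
So s = -5/4 + sqrt(57)/4 ~= 0.6375 or s = -sqrt(57)/4 - 5/4 ~= -3.1375.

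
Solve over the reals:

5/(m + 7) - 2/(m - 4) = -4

Multiply both sides by (m + 7)(m - 4):
5(m - 4) - 2(m + 7) = -4(m + 7)(m - 4).
Expand and collect terms: -4m² - 15m + 146 = 0.
By the quadratic formula, m = (15 ± √2561) / -8, so m ≈ -8.2008 or m ≈ 4.4508.
Neither value makes a denominator zero (m ≠ -7, m ≠ 4), so both are valid.

m = -8.2008 or m = 4.4508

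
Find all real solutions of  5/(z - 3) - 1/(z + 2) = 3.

z = -2.253 or z = 4.5864

Multiply both sides by (z - 3)(z + 2):
5(z + 2) - (z - 3) = 3(z - 3)(z + 2).
Expand and collect terms: 3z² - 7z - 31 = 0.
By the quadratic formula, z = (7 ± √421) / 6, so z ≈ 4.5864 or z ≈ -2.253.
Neither value makes a denominator zero (z ≠ 3, z ≠ -2), so both are valid.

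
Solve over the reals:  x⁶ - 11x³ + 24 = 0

x = 1.4422 or x = 2

Let u = x³. The equation becomes u² - 11u + 24 = 0.
Factor: (u - 8)(u - 3) = 0, so u = 8 or u = 3.
x³ = 8 gives x = 2.
x³ = 3 gives x = ∛(3) ≈ 1.4422.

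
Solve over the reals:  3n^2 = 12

n = -2 or n = 2

Bring every term to one side: 3n^2 - 12 = 0.
Factor: 3(n + 2)(n - 2) = 0.
So n = -2 or n = 2.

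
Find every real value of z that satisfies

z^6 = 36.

Let u = z^3. The equation becomes u^2 - 36 = 0.
Factor: (u - 6)(u + 6) = 0, so u = 6 or u = -6.
z^3 = 6 gives z = (6)^(1/3) ~= 1.8171.
z^3 = -6 gives z = -(6)^(1/3) ~= -1.8171.

z = -1.8171 or z = 1.8171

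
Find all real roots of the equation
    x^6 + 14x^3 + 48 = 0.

x = -2 or x = -1.8171

Let u = x^3. The equation becomes u^2 + 14u + 48 = 0.
Factor: (u + 8)(u + 6) = 0, so u = -8 or u = -6.
x^3 = -8 gives x = -2.
x^3 = -6 gives x = -(6)^(1/3) ~= -1.8171.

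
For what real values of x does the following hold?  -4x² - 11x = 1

Rearrange to standard form: -4x² - 11x - 1 = 0.
Discriminant: (-11)² − 4·(-4)·(-1) = 105.
Quadratic formula: x = (11 ± √105) / (-8).
So x = -11/8 - √(105)/8 ≈ -2.6559 or x = -11/8 + √(105)/8 ≈ -0.0941.

x = -2.6559 or x = -0.0941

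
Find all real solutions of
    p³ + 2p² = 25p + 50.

p = -5 or p = -2 or p = 5

Rearrange: p³ + 2p² - 25p - 50 = 0.
Possible rational roots are divisors of -50. Testing p = -5 gives 0, so (p + 5) is a factor.
Divide: p³ + 2p² - 25p - 50 = (p + 5)(p² - 3p - 10).
Factor the quadratic: p = 5 or p = -2.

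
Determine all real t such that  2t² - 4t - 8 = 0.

Discriminant: (-4)² − 4·2·(-8) = 80.
Quadratic formula: t = (4 ± √80) / 4.
So t = 1 + √(5) ≈ 3.2361 or t = 1 - √(5) ≈ -1.2361.

t = -1.2361 or t = 3.2361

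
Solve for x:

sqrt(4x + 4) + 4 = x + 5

Isolate the radical: sqrt(4x + 4) = x + 1.
Square both sides: 4x + 4 = (x + 1)^2.
Expand and rearrange: x^2 - 2x - 3 = 0.
Solving gives x = 3 or x = -1.
Check each candidate in the original equation:
  x = 3: sqrt(16) = 4, while x + 1 = 4 — valid.
  x = -1: sqrt(0) = 0, while x + 1 = 0 — valid.

x = -1 or x = 3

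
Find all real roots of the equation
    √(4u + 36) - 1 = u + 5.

u = 0

Isolate the radical: √(4u + 36) = u + 6.
Square both sides: 4u + 36 = (u + 6)².
Expand and rearrange: u² + 8u = 0.
Solving gives u = 0 or u = -8.
Check each candidate in the original equation:
  u = 0: √(36) = 6, while u + 6 = 6 — valid.
  u = -8: √(4) = 2, while u + 6 = -2 — extraneous.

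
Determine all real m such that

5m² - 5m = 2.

m = -0.3062 or m = 1.3062

Rearrange to standard form: 5m² - 5m - 2 = 0.
Discriminant: (-5)² − 4·5·(-2) = 65.
Quadratic formula: m = (5 ± √65) / 10.
So m = 1/2 + √(65)/10 ≈ 1.3062 or m = 1/2 - √(65)/10 ≈ -0.3062.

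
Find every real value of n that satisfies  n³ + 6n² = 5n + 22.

n = -6.2361 or n = -1.7639 or n = 2

Rearrange: n³ + 6n² - 5n - 22 = 0.
Possible rational roots are divisors of -22. Testing n = 2 gives 0, so (n - 2) is a factor.
Divide: n³ + 6n² - 5n - 22 = (n - 2)(n² + 8n + 11).
Apply the quadratic formula to n² + 8n + 11 = 0: n = (-8 ± √20)/2, i.e. n ≈ -1.7639 or n ≈ -6.2361.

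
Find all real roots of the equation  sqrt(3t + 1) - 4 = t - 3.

Isolate the radical: sqrt(3t + 1) = t + 1.
Square both sides: 3t + 1 = (t + 1)^2.
Expand and rearrange: t^2 - t = 0.
Solving gives t = 1 or t = 0.
Check each candidate in the original equation:
  t = 1: sqrt(4) = 2, while t + 1 = 2 — valid.
  t = 0: sqrt(1) = 1, while t + 1 = 1 — valid.

t = 0 or t = 1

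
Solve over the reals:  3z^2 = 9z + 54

z = -3 or z = 6

Bring every term to one side: 3z^2 - 9z - 54 = 0.
Factor: 3(z + 3)(z - 6) = 0.
So z = -3 or z = 6.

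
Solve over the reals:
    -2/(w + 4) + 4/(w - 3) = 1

Multiply both sides by (w + 4)(w - 3):
-2(w - 3) + 4(w + 4) = (w + 4)(w - 3).
Expand and collect terms: w² - w - 34 = 0.
By the quadratic formula, w = (1 ± √137) / 2, so w ≈ 6.3523 or w ≈ -5.3523.
Neither value makes a denominator zero (w ≠ -4, w ≠ 3), so both are valid.

w = -5.3523 or w = 6.3523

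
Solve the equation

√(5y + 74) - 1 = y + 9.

Isolate the radical: √(5y + 74) = y + 10.
Square both sides: 5y + 74 = (y + 10)².
Expand and rearrange: y² + 15y + 26 = 0.
Solving gives y = -2 or y = -13.
Check each candidate in the original equation:
  y = -2: √(64) = 8, while y + 10 = 8 — valid.
  y = -13: √(9) = 3, while y + 10 = -3 — extraneous.

y = -2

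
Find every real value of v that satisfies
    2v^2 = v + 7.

v = -1.6375 or v = 2.1375

Rearrange to standard form: 2v^2 - v - 7 = 0.
Discriminant: (-1)^2 - 4*2*(-7) = 57.
Quadratic formula: v = (1 +/- sqrt(57)) / 4.
So v = 1/4 + sqrt(57)/4 ~= 2.1375 or v = 1/4 - sqrt(57)/4 ~= -1.6375.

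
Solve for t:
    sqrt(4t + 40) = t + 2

t = 6

Square both sides: 4t + 40 = (t + 2)^2.
Expand and rearrange: t^2 - 36 = 0.
Solving gives t = 6 or t = -6.
Check each candidate in the original equation:
  t = 6: sqrt(64) = 8, while t + 2 = 8 — valid.
  t = -6: sqrt(16) = 4, while t + 2 = -4 — extraneous.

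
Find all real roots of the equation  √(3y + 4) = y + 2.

Square both sides: 3y + 4 = (y + 2)².
Expand and rearrange: y² + y = 0.
Solving gives y = 0 or y = -1.
Check each candidate in the original equation:
  y = 0: √(4) = 2, while y + 2 = 2 — valid.
  y = -1: √(1) = 1, while y + 2 = 1 — valid.

y = -1 or y = 0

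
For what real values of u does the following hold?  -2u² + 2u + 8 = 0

u = -1.5616 or u = 2.5616

Discriminant: (2)² − 4·(-2)·8 = 68.
Quadratic formula: u = (-2 ± √68) / (-4).
So u = 1/2 - √(17)/2 ≈ -1.5616 or u = 1/2 + √(17)/2 ≈ 2.5616.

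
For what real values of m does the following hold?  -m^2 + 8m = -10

Rearrange to standard form: -m^2 + 8m + 10 = 0.
Discriminant: (8)^2 - 4*(-1)*10 = 104.
Quadratic formula: m = (-8 +/- sqrt(104)) / (-2).
So m = 4 - sqrt(26) ~= -1.099 or m = 4 + sqrt(26) ~= 9.099.

m = -1.099 or m = 9.099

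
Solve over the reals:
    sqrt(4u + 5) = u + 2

Square both sides: 4u + 5 = (u + 2)^2.
Expand and rearrange: u^2 - 1 = 0.
Solving gives u = 1 or u = -1.
Check each candidate in the original equation:
  u = 1: sqrt(9) = 3, while u + 2 = 3 — valid.
  u = -1: sqrt(1) = 1, while u + 2 = 1 — valid.

u = -1 or u = 1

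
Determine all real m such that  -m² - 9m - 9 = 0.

m = -7.8541 or m = -1.1459

Discriminant: (-9)² − 4·(-1)·(-9) = 45.
Quadratic formula: m = (9 ± √45) / (-2).
So m = -9/2 - 3·√(5)/2 ≈ -7.8541 or m = -9/2 + 3·√(5)/2 ≈ -1.1459.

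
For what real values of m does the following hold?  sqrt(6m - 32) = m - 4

Square both sides: 6m - 32 = (m - 4)^2.
Expand and rearrange: m^2 - 14m + 48 = 0.
Solving gives m = 8 or m = 6.
Check each candidate in the original equation:
  m = 8: sqrt(16) = 4, while m - 4 = 4 — valid.
  m = 6: sqrt(4) = 2, while m - 4 = 2 — valid.

m = 6 or m = 8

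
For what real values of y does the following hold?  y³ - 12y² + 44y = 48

Rearrange: y³ - 12y² + 44y - 48 = 0.
Possible rational roots are divisors of -48. Testing y = 4 gives 0, so (y - 4) is a factor.
Divide: y³ - 12y² + 44y - 48 = (y - 4)(y² - 8y + 12).
Factor the quadratic: y = 6 or y = 2.

y = 2 or y = 4 or y = 6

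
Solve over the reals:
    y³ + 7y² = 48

Rearrange: y³ + 7y² - 48 = 0.
Possible rational roots are divisors of -48. Testing y = -4 gives 0, so (y + 4) is a factor.
Divide: y³ + 7y² - 48 = (y + 4)(y² + 3y - 12).
Apply the quadratic formula to y² + 3y - 12 = 0: y = (-3 ± √57)/2, i.e. y ≈ 2.2749 or y ≈ -5.2749.

y = -5.2749 or y = -4 or y = 2.2749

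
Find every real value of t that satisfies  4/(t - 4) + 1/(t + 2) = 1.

t = -1.4244 or t = 8.4244

Multiply both sides by (t - 4)(t + 2):
4(t + 2) + (t - 4) = (t - 4)(t + 2).
Expand and collect terms: t^2 - 7t - 12 = 0.
By the quadratic formula, t = (7 +/- sqrt(97)) / 2, so t ~= 8.4244 or t ~= -1.4244.
Neither value makes a denominator zero (t != 4, t != -2), so both are valid.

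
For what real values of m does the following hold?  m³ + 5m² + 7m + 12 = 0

m = -4

Possible rational roots are divisors of 12. Testing m = -4 gives 0, so (m + 4) is a factor.
Divide: m³ + 5m² + 7m + 12 = (m + 4)(m² + m + 3).
The quadratic m² + m + 3 has discriminant -11 < 0, so no further real roots.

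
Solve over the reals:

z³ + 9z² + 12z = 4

z = -7.2749 or z = -2 or z = 0.2749

Rearrange: z³ + 9z² + 12z - 4 = 0.
Possible rational roots are divisors of -4. Testing z = -2 gives 0, so (z + 2) is a factor.
Divide: z³ + 9z² + 12z - 4 = (z + 2)(z² + 7z - 2).
Apply the quadratic formula to z² + 7z - 2 = 0: z = (-7 ± √57)/2, i.e. z ≈ 0.2749 or z ≈ -7.2749.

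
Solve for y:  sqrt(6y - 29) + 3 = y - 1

Isolate the radical: sqrt(6y - 29) = y - 4.
Square both sides: 6y - 29 = (y - 4)^2.
Expand and rearrange: y^2 - 14y + 45 = 0.
Solving gives y = 9 or y = 5.
Check each candidate in the original equation:
  y = 9: sqrt(25) = 5, while y - 4 = 5 — valid.
  y = 5: sqrt(1) = 1, while y - 4 = 1 — valid.

y = 5 or y = 9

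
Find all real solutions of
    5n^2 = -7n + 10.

n = -2.278 or n = 0.878

Rearrange to standard form: 5n^2 + 7n - 10 = 0.
Discriminant: (7)^2 - 4*5*(-10) = 249.
Quadratic formula: n = (-7 +/- sqrt(249)) / 10.
So n = -7/10 + sqrt(249)/10 ~= 0.878 or n = -sqrt(249)/10 - 7/10 ~= -2.278.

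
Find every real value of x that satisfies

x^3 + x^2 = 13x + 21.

Rearrange: x^3 + x^2 - 13x - 21 = 0.
Possible rational roots are divisors of -21. Testing x = -3 gives 0, so (x + 3) is a factor.
Divide: x^3 + x^2 - 13x - 21 = (x + 3)(x^2 - 2x - 7).
Apply the quadratic formula to x^2 - 2x - 7 = 0: x = (2 +/- sqrt(32))/2, i.e. x ~= 3.8284 or x ~= -1.8284.

x = -3 or x = -1.8284 or x = 3.8284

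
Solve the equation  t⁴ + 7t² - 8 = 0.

Let u = t². The equation becomes u² + 7u - 8 = 0.
Factor: (u - 1)(u + 8) = 0, so u = 1 or u = -8.
t² = 1 gives t = ±1.
t² = -8 < 0 has no real solution.

t = -1 or t = 1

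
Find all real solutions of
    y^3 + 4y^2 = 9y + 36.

Rearrange: y^3 + 4y^2 - 9y - 36 = 0.
Possible rational roots are divisors of -36. Testing y = 3 gives 0, so (y - 3) is a factor.
Divide: y^3 + 4y^2 - 9y - 36 = (y - 3)(y^2 + 7y + 12).
Factor the quadratic: y = -3 or y = -4.

y = -4 or y = -3 or y = 3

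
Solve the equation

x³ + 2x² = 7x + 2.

x = -3.7321 or x = -0.2679 or x = 2

Rearrange: x³ + 2x² - 7x - 2 = 0.
Possible rational roots are divisors of -2. Testing x = 2 gives 0, so (x - 2) is a factor.
Divide: x³ + 2x² - 7x - 2 = (x - 2)(x² + 4x + 1).
Apply the quadratic formula to x² + 4x + 1 = 0: x = (-4 ± √12)/2, i.e. x ≈ -0.2679 or x ≈ -3.7321.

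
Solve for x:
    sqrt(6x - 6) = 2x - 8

Square both sides: 6x - 6 = (2x - 8)^2.
Expand and rearrange: 4x^2 - 38x + 70 = 0.
Solving gives x = 7 or x = 2.5.
Check each candidate in the original equation:
  x = 7: sqrt(36) = 6, while 2x - 8 = 6 — valid.
  x = 2.5: sqrt(9) = 3, while 2x - 8 = -3 — extraneous.

x = 7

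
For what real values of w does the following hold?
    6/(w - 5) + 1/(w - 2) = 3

Multiply both sides by (w - 5)(w - 2):
6(w - 2) + (w - 5) = 3(w - 5)(w - 2).
Expand and collect terms: 3w² - 28w + 47 = 0.
By the quadratic formula, w = (28 ± √220) / 6, so w ≈ 7.1387 or w ≈ 2.1946.
Neither value makes a denominator zero (w ≠ 5, w ≠ 2), so both are valid.

w = 2.1946 or w = 7.1387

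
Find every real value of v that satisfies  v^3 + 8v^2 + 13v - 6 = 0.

v = -5.3723 or v = -3 or v = 0.3723

Possible rational roots are divisors of -6. Testing v = -3 gives 0, so (v + 3) is a factor.
Divide: v^3 + 8v^2 + 13v - 6 = (v + 3)(v^2 + 5v - 2).
Apply the quadratic formula to v^2 + 5v - 2 = 0: v = (-5 +/- sqrt(33))/2, i.e. v ~= 0.3723 or v ~= -5.3723.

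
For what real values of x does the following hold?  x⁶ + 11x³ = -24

Let u = x³. The equation becomes u² + 11u + 24 = 0.
Factor: (u + 8)(u + 3) = 0, so u = -8 or u = -3.
x³ = -8 gives x = -2.
x³ = -3 gives x = -∛(3) ≈ -1.4422.

x = -2 or x = -1.4422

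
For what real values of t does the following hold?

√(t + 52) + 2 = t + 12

t = -3

Isolate the radical: √(t + 52) = t + 10.
Square both sides: t + 52 = (t + 10)².
Expand and rearrange: t² + 19t + 48 = 0.
Solving gives t = -3 or t = -16.
Check each candidate in the original equation:
  t = -3: √(49) = 7, while t + 10 = 7 — valid.
  t = -16: √(36) = 6, while t + 10 = -6 — extraneous.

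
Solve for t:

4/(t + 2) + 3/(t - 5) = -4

Multiply both sides by (t + 2)(t - 5):
4(t - 5) + 3(t + 2) = -4(t + 2)(t - 5).
Expand and collect terms: -4t² + 5t + 54 = 0.
By the quadratic formula, t = (-5 ± √889) / -8, so t ≈ -3.102 or t ≈ 4.352.
Neither value makes a denominator zero (t ≠ -2, t ≠ 5), so both are valid.

t = -3.102 or t = 4.352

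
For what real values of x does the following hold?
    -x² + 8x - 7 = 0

Factor: -1(x - 1)(x - 7) = 0.
So x = 1 or x = 7.

x = 1 or x = 7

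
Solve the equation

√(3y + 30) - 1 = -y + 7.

Isolate the radical: √(3y + 30) = -y + 8.
Square both sides: 3y + 30 = (-y + 8)².
Expand and rearrange: y² - 19y + 34 = 0.
Solving gives y = 17 or y = 2.
Check each candidate in the original equation:
  y = 17: √(81) = 9, while -y + 8 = -9 — extraneous.
  y = 2: √(36) = 6, while -y + 8 = 6 — valid.

y = 2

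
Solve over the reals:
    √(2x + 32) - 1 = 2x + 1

Isolate the radical: √(2x + 32) = 2x + 2.
Square both sides: 2x + 32 = (2x + 2)².
Expand and rearrange: 4x² + 6x - 28 = 0.
Solving gives x = 2 or x = -3.5.
Check each candidate in the original equation:
  x = 2: √(36) = 6, while 2x + 2 = 6 — valid.
  x = -3.5: √(25) = 5, while 2x + 2 = -5 — extraneous.

x = 2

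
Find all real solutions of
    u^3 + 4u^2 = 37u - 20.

Rearrange: u^3 + 4u^2 - 37u + 20 = 0.
Possible rational roots are divisors of 20. Testing u = 4 gives 0, so (u - 4) is a factor.
Divide: u^3 + 4u^2 - 37u + 20 = (u - 4)(u^2 + 8u - 5).
Apply the quadratic formula to u^2 + 8u - 5 = 0: u = (-8 +/- sqrt(84))/2, i.e. u ~= 0.5826 or u ~= -8.5826.

u = -8.5826 or u = 0.5826 or u = 4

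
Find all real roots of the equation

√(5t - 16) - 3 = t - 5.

t = 4 or t = 5

Isolate the radical: √(5t - 16) = t - 2.
Square both sides: 5t - 16 = (t - 2)².
Expand and rearrange: t² - 9t + 20 = 0.
Solving gives t = 5 or t = 4.
Check each candidate in the original equation:
  t = 5: √(9) = 3, while t - 2 = 3 — valid.
  t = 4: √(4) = 2, while t - 2 = 2 — valid.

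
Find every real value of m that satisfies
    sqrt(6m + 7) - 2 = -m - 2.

Isolate the radical: sqrt(6m + 7) = -m.
Square both sides: 6m + 7 = (-m)^2.
Expand and rearrange: m^2 - 6m - 7 = 0.
Solving gives m = 7 or m = -1.
Check each candidate in the original equation:
  m = 7: sqrt(49) = 7, while -m = -7 — extraneous.
  m = -1: sqrt(1) = 1, while -m = 1 — valid.

m = -1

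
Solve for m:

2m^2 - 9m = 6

Rearrange to standard form: 2m^2 - 9m - 6 = 0.
Discriminant: (-9)^2 - 4*2*(-6) = 129.
Quadratic formula: m = (9 +/- sqrt(129)) / 4.
So m = 9/4 + sqrt(129)/4 ~= 5.0895 or m = 9/4 - sqrt(129)/4 ~= -0.5895.

m = -0.5895 or m = 5.0895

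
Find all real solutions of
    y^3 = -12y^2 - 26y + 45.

Rearrange: y^3 + 12y^2 + 26y - 45 = 0.
Possible rational roots are divisors of -45. Testing y = -5 gives 0, so (y + 5) is a factor.
Divide: y^3 + 12y^2 + 26y - 45 = (y + 5)(y^2 + 7y - 9).
Apply the quadratic formula to y^2 + 7y - 9 = 0: y = (-7 +/- sqrt(85))/2, i.e. y ~= 1.1098 or y ~= -8.1098.

y = -8.1098 or y = -5 or y = 1.1098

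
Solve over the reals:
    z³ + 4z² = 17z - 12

z = -6.772 or z = 1 or z = 1.772

Rearrange: z³ + 4z² - 17z + 12 = 0.
Possible rational roots are divisors of 12. Testing z = 1 gives 0, so (z - 1) is a factor.
Divide: z³ + 4z² - 17z + 12 = (z - 1)(z² + 5z - 12).
Apply the quadratic formula to z² + 5z - 12 = 0: z = (-5 ± √73)/2, i.e. z ≈ 1.772 or z ≈ -6.772.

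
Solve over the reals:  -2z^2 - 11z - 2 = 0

z = -5.3117 or z = -0.1883

Discriminant: (-11)^2 - 4*(-2)*(-2) = 105.
Quadratic formula: z = (11 +/- sqrt(105)) / (-4).
So z = -11/4 - sqrt(105)/4 ~= -5.3117 or z = -11/4 + sqrt(105)/4 ~= -0.1883.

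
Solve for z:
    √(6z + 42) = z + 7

z = -7 or z = -1

Square both sides: 6z + 42 = (z + 7)².
Expand and rearrange: z² + 8z + 7 = 0.
Solving gives z = -1 or z = -7.
Check each candidate in the original equation:
  z = -1: √(36) = 6, while z + 7 = 6 — valid.
  z = -7: √(0) = 0, while z + 7 = 0 — valid.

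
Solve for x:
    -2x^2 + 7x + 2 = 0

Discriminant: (7)^2 - 4*(-2)*2 = 65.
Quadratic formula: x = (-7 +/- sqrt(65)) / (-4).
So x = 7/4 - sqrt(65)/4 ~= -0.2656 or x = 7/4 + sqrt(65)/4 ~= 3.7656.

x = -0.2656 or x = 3.7656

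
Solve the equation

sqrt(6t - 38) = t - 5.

Square both sides: 6t - 38 = (t - 5)^2.
Expand and rearrange: t^2 - 16t + 63 = 0.
Solving gives t = 9 or t = 7.
Check each candidate in the original equation:
  t = 9: sqrt(16) = 4, while t - 5 = 4 — valid.
  t = 7: sqrt(4) = 2, while t - 5 = 2 — valid.

t = 7 or t = 9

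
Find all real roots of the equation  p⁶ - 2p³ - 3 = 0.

Let u = p³. The equation becomes u² - 2u - 3 = 0.
Factor: (u + 1)(u - 3) = 0, so u = -1 or u = 3.
p³ = -1 gives p = -1.
p³ = 3 gives p = ∛(3) ≈ 1.4422.

p = -1 or p = 1.4422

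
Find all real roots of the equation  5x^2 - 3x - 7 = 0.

Discriminant: (-3)^2 - 4*5*(-7) = 149.
Quadratic formula: x = (3 +/- sqrt(149)) / 10.
So x = 3/10 + sqrt(149)/10 ~= 1.5207 or x = 3/10 - sqrt(149)/10 ~= -0.9207.

x = -0.9207 or x = 1.5207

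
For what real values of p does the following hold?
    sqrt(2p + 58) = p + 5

Square both sides: 2p + 58 = (p + 5)^2.
Expand and rearrange: p^2 + 8p - 33 = 0.
Solving gives p = 3 or p = -11.
Check each candidate in the original equation:
  p = 3: sqrt(64) = 8, while p + 5 = 8 — valid.
  p = -11: sqrt(36) = 6, while p + 5 = -6 — extraneous.

p = 3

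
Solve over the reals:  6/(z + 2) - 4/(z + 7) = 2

z = -8.3589 or z = 0.3589

Multiply both sides by (z + 2)(z + 7):
6(z + 7) - 4(z + 2) = 2(z + 2)(z + 7).
Expand and collect terms: 2z² + 16z - 6 = 0.
By the quadratic formula, z = (-16 ± √304) / 4, so z ≈ 0.3589 or z ≈ -8.3589.
Neither value makes a denominator zero (z ≠ -2, z ≠ -7), so both are valid.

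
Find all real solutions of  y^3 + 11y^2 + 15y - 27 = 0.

Possible rational roots are divisors of -27. Testing y = -3 gives 0, so (y + 3) is a factor.
Divide: y^3 + 11y^2 + 15y - 27 = (y + 3)(y^2 + 8y - 9).
Factor the quadratic: y = 1 or y = -9.

y = -9 or y = -3 or y = 1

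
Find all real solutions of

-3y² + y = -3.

y = -0.8471 or y = 1.1805

Rearrange to standard form: -3y² + y + 3 = 0.
Discriminant: (1)² − 4·(-3)·3 = 37.
Quadratic formula: y = (-1 ± √37) / (-6).
So y = 1/6 - √(37)/6 ≈ -0.8471 or y = 1/6 + √(37)/6 ≈ 1.1805.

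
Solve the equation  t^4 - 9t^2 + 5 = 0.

Let u = t^2. The equation becomes u^2 - 9u + 5 = 0.
By the quadratic formula, u = sqrt(61)/2 + 9/2 or u = 9/2 - sqrt(61)/2.
t^2 = sqrt(61)/2 + 9/2 gives t = +/-sqrt(sqrt(61)/2 + 9/2) ~= +/-2.8992.
t^2 = 9/2 - sqrt(61)/2 gives t = +/-sqrt(9/2 - sqrt(61)/2) ~= +/-0.7713.

t = -2.8992 or t = -0.7713 or t = 0.7713 or t = 2.8992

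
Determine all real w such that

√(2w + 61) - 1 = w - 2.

Isolate the radical: √(2w + 61) = w - 1.
Square both sides: 2w + 61 = (w - 1)².
Expand and rearrange: w² - 4w - 60 = 0.
Solving gives w = 10 or w = -6.
Check each candidate in the original equation:
  w = 10: √(81) = 9, while w - 1 = 9 — valid.
  w = -6: √(49) = 7, while w - 1 = -7 — extraneous.

w = 10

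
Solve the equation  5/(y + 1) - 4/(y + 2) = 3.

Multiply both sides by (y + 1)(y + 2):
5(y + 2) - 4(y + 1) = 3(y + 1)(y + 2).
Expand and collect terms: 3y² + 8y = 0.
Factor or apply the quadratic formula: y = 0 or y = -2.6667.
Neither value makes a denominator zero (y ≠ -1, y ≠ -2), so both are valid.

y = -2.6667 or y = 0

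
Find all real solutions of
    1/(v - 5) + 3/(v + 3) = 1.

v = -0.4641 or v = 6.4641

Multiply both sides by (v - 5)(v + 3):
(v + 3) + 3(v - 5) = (v - 5)(v + 3).
Expand and collect terms: v² - 6v - 3 = 0.
By the quadratic formula, v = (6 ± √48) / 2, so v ≈ 6.4641 or v ≈ -0.4641.
Neither value makes a denominator zero (v ≠ 5, v ≠ -3), so both are valid.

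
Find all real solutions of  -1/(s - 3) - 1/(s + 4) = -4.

s = -3.7589 or s = 3.2589

Multiply both sides by (s - 3)(s + 4):
-(s + 4) - (s - 3) = -4(s - 3)(s + 4).
Expand and collect terms: -4s² - 2s + 49 = 0.
By the quadratic formula, s = (2 ± √788) / -8, so s ≈ -3.7589 or s ≈ 3.2589.
Neither value makes a denominator zero (s ≠ 3, s ≠ -4), so both are valid.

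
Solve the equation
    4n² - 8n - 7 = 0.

Discriminant: (-8)² − 4·4·(-7) = 176.
Quadratic formula: n = (8 ± √176) / 8.
So n = 1 + √(11)/2 ≈ 2.6583 or n = 1 - √(11)/2 ≈ -0.6583.

n = -0.6583 or n = 2.6583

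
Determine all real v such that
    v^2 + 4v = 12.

Bring every term to one side: v^2 + 4v - 12 = 0.
Factor: (v - 2)(v + 6) = 0.
So v = 2 or v = -6.

v = -6 or v = 2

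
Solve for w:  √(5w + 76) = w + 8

Square both sides: 5w + 76 = (w + 8)².
Expand and rearrange: w² + 11w - 12 = 0.
Solving gives w = 1 or w = -12.
Check each candidate in the original equation:
  w = 1: √(81) = 9, while w + 8 = 9 — valid.
  w = -12: √(16) = 4, while w + 8 = -4 — extraneous.

w = 1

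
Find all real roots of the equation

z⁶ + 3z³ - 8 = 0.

z = -1.6753 or z = 1.1938

Let u = z³. The equation becomes u² + 3u - 8 = 0.
By the quadratic formula, u = -3/2 + √(41)/2 or u = -√(41)/2 - 3/2.
z³ = -3/2 + √(41)/2 gives z = ∛(-3/2 + √(41)/2) ≈ 1.1938.
z³ = -√(41)/2 - 3/2 gives z = -∛(3/2 + √(41)/2) ≈ -1.6753.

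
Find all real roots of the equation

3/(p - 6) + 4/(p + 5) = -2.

p = -7.2552 or p = 4.7552

Multiply both sides by (p - 6)(p + 5):
3(p + 5) + 4(p - 6) = -2(p - 6)(p + 5).
Expand and collect terms: -2p² - 5p + 69 = 0.
By the quadratic formula, p = (5 ± √577) / -4, so p ≈ -7.2552 or p ≈ 4.7552.
Neither value makes a denominator zero (p ≠ 6, p ≠ -5), so both are valid.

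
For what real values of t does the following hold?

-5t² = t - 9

Rearrange to standard form: -5t² - t + 9 = 0.
Discriminant: (-1)² − 4·(-5)·9 = 181.
Quadratic formula: t = (1 ± √181) / (-10).
So t = -√(181)/10 - 1/10 ≈ -1.4454 or t = -1/10 + √(181)/10 ≈ 1.2454.

t = -1.4454 or t = 1.2454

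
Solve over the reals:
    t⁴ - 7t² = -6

t = -2.4495 or t = -1 or t = 1 or t = 2.4495

Let u = t². The equation becomes u² - 7u + 6 = 0.
Factor: (u - 1)(u - 6) = 0, so u = 1 or u = 6.
t² = 1 gives t = ±1.
t² = 6 gives t = ±√(6) ≈ ±2.4495.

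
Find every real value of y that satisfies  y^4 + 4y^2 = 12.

y = -1.4142 or y = 1.4142

Let u = y^2. The equation becomes u^2 + 4u - 12 = 0.
Factor: (u + 6)(u - 2) = 0, so u = -6 or u = 2.
y^2 = -6 < 0 has no real solution.
y^2 = 2 gives y = +/-sqrt(2) ~= +/-1.4142.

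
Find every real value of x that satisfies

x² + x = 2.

Bring every term to one side: x² + x - 2 = 0.
Factor: (x + 2)(x - 1) = 0.
So x = -2 or x = 1.

x = -2 or x = 1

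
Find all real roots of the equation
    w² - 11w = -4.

Rearrange to standard form: w² - 11w + 4 = 0.
Discriminant: (-11)² − 4·1·4 = 105.
Quadratic formula: w = (11 ± √105) / 2.
So w = √(105)/2 + 11/2 ≈ 10.6235 or w = 11/2 - √(105)/2 ≈ 0.3765.

w = 0.3765 or w = 10.6235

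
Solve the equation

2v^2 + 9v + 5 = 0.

v = -3.8508 or v = -0.6492

Discriminant: (9)^2 - 4*2*5 = 41.
Quadratic formula: v = (-9 +/- sqrt(41)) / 4.
So v = -9/4 + sqrt(41)/4 ~= -0.6492 or v = -9/4 - sqrt(41)/4 ~= -3.8508.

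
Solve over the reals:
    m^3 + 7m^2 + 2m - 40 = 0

m = -5 or m = -4 or m = 2

Possible rational roots are divisors of -40. Testing m = -5 gives 0, so (m + 5) is a factor.
Divide: m^3 + 7m^2 + 2m - 40 = (m + 5)(m^2 + 2m - 8).
Factor the quadratic: m = 2 or m = -4.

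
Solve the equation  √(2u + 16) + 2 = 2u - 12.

Isolate the radical: √(2u + 16) = 2u - 14.
Square both sides: 2u + 16 = (2u - 14)².
Expand and rearrange: 4u² - 58u + 180 = 0.
Solving gives u = 10 or u = 4.5.
Check each candidate in the original equation:
  u = 10: √(36) = 6, while 2u - 14 = 6 — valid.
  u = 4.5: √(25) = 5, while 2u - 14 = -5 — extraneous.

u = 10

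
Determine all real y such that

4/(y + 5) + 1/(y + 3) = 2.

Multiply both sides by (y + 5)(y + 3):
4(y + 3) + (y + 5) = 2(y + 5)(y + 3).
Expand and collect terms: 2y^2 + 11y + 13 = 0.
By the quadratic formula, y = (-11 +/- sqrt(17)) / 4, so y ~= -1.7192 or y ~= -3.7808.
Neither value makes a denominator zero (y != -5, y != -3), so both are valid.

y = -3.7808 or y = -1.7192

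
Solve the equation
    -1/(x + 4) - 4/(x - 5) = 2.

Multiply both sides by (x + 4)(x - 5):
-(x - 5) - 4(x + 4) = 2(x + 4)(x - 5).
Expand and collect terms: 2x² + 3x - 29 = 0.
By the quadratic formula, x = (-3 ± √241) / 4, so x ≈ 3.131 or x ≈ -4.631.
Neither value makes a denominator zero (x ≠ -4, x ≠ 5), so both are valid.

x = -4.631 or x = 3.131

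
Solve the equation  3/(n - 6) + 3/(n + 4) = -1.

n = -7.831 or n = 3.831

Multiply both sides by (n - 6)(n + 4):
3(n + 4) + 3(n - 6) = -(n - 6)(n + 4).
Expand and collect terms: -n^2 - 4n + 30 = 0.
By the quadratic formula, n = (4 +/- sqrt(136)) / -2, so n ~= -7.831 or n ~= 3.831.
Neither value makes a denominator zero (n != 6, n != -4), so both are valid.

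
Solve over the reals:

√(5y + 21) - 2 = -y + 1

Isolate the radical: √(5y + 21) = -y + 3.
Square both sides: 5y + 21 = (-y + 3)².
Expand and rearrange: y² - 11y - 12 = 0.
Solving gives y = 12 or y = -1.
Check each candidate in the original equation:
  y = 12: √(81) = 9, while -y + 3 = -9 — extraneous.
  y = -1: √(16) = 4, while -y + 3 = 4 — valid.

y = -1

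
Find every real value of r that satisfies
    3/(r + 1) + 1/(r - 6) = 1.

Multiply both sides by (r + 1)(r - 6):
3(r - 6) + (r + 1) = (r + 1)(r - 6).
Expand and collect terms: r^2 - 9r + 11 = 0.
By the quadratic formula, r = (9 +/- sqrt(37)) / 2, so r ~= 7.5414 or r ~= 1.4586.
Neither value makes a denominator zero (r != -1, r != 6), so both are valid.

r = 1.4586 or r = 7.5414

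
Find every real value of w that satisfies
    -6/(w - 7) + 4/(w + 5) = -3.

Multiply both sides by (w - 7)(w + 5):
-6(w + 5) + 4(w - 7) = -3(w - 7)(w + 5).
Expand and collect terms: -3w^2 + 8w + 163 = 0.
By the quadratic formula, w = (-8 +/- sqrt(2020)) / -6, so w ~= -6.1574 or w ~= 8.8241.
Neither value makes a denominator zero (w != 7, w != -5), so both are valid.

w = -6.1574 or w = 8.8241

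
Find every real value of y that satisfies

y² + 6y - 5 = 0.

Discriminant: (6)² − 4·1·(-5) = 56.
Quadratic formula: y = (-6 ± √56) / 2.
So y = -3 + √(14) ≈ 0.7417 or y = -√(14) - 3 ≈ -6.7417.

y = -6.7417 or y = 0.7417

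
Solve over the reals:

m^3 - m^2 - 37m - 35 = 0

m = -5 or m = -1 or m = 7

Possible rational roots are divisors of -35. Testing m = -5 gives 0, so (m + 5) is a factor.
Divide: m^3 - m^2 - 37m - 35 = (m + 5)(m^2 - 6m - 7).
Factor the quadratic: m = 7 or m = -1.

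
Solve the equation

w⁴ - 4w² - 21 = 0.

w = -2.6458 or w = 2.6458

Let u = w². The equation becomes u² - 4u - 21 = 0.
Factor: (u + 3)(u - 7) = 0, so u = -3 or u = 7.
w² = -3 < 0 has no real solution.
w² = 7 gives w = ±√(7) ≈ ±2.6458.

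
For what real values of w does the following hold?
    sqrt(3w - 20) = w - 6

Square both sides: 3w - 20 = (w - 6)^2.
Expand and rearrange: w^2 - 15w + 56 = 0.
Solving gives w = 8 or w = 7.
Check each candidate in the original equation:
  w = 8: sqrt(4) = 2, while w - 6 = 2 — valid.
  w = 7: sqrt(1) = 1, while w - 6 = 1 — valid.

w = 7 or w = 8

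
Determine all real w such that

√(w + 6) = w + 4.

w = -2

Square both sides: w + 6 = (w + 4)².
Expand and rearrange: w² + 7w + 10 = 0.
Solving gives w = -2 or w = -5.
Check each candidate in the original equation:
  w = -2: √(4) = 2, while w + 4 = 2 — valid.
  w = -5: √(1) = 1, while w + 4 = -1 — extraneous.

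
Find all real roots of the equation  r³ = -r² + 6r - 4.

Rearrange: r³ + r² - 6r + 4 = 0.
Possible rational roots are divisors of 4. Testing r = 1 gives 0, so (r - 1) is a factor.
Divide: r³ + r² - 6r + 4 = (r - 1)(r² + 2r - 4).
Apply the quadratic formula to r² + 2r - 4 = 0: r = (-2 ± √20)/2, i.e. r ≈ 1.2361 or r ≈ -3.2361.

r = -3.2361 or r = 1 or r = 1.2361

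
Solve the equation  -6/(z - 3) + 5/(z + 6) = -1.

Multiply both sides by (z - 3)(z + 6):
-6(z + 6) + 5(z - 3) = -(z - 3)(z + 6).
Expand and collect terms: -z^2 - 2z + 69 = 0.
By the quadratic formula, z = (2 +/- sqrt(280)) / -2, so z ~= -9.3666 or z ~= 7.3666.
Neither value makes a denominator zero (z != 3, z != -6), so both are valid.

z = -9.3666 or z = 7.3666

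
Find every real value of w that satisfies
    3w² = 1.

Rearrange to standard form: 3w² - 1 = 0.
Discriminant: (0)² − 4·3·(-1) = 12.
Quadratic formula: w = (0 ± √12) / 6.
So w = √(3)/3 ≈ 0.5774 or w = -√(3)/3 ≈ -0.5774.

w = -0.5774 or w = 0.5774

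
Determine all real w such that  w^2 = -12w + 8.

w = -12.6332 or w = 0.6332

Rearrange to standard form: w^2 + 12w - 8 = 0.
Discriminant: (12)^2 - 4*1*(-8) = 176.
Quadratic formula: w = (-12 +/- sqrt(176)) / 2.
So w = -6 + 2*sqrt(11) ~= 0.6332 or w = -2*sqrt(11) - 6 ~= -12.6332.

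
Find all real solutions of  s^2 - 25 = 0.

Factor: (s - 5)(s + 5) = 0.
So s = 5 or s = -5.

s = -5 or s = 5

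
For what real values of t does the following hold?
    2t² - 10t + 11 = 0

t = 1.634 or t = 3.366

Discriminant: (-10)² − 4·2·11 = 12.
Quadratic formula: t = (10 ± √12) / 4.
So t = √(3)/2 + 5/2 ≈ 3.366 or t = 5/2 - √(3)/2 ≈ 1.634.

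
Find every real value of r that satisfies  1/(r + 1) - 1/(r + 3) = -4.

r = -2.7071 or r = -1.2929

Multiply both sides by (r + 1)(r + 3):
(r + 3) - (r + 1) = -4(r + 1)(r + 3).
Expand and collect terms: -4r² - 16r - 14 = 0.
By the quadratic formula, r = (16 ± √32) / -8, so r ≈ -2.7071 or r ≈ -1.2929.
Neither value makes a denominator zero (r ≠ -1, r ≠ -3), so both are valid.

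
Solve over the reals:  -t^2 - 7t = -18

t = -9 or t = 2

Bring every term to one side: -t^2 - 7t + 18 = 0.
Factor: -1(t - 2)(t + 9) = 0.
So t = 2 or t = -9.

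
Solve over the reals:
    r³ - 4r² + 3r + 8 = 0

Possible rational roots are divisors of 8. Testing r = -1 gives 0, so (r + 1) is a factor.
Divide: r³ - 4r² + 3r + 8 = (r + 1)(r² - 5r + 8).
The quadratic r² - 5r + 8 has discriminant -7 < 0, so no further real roots.

r = -1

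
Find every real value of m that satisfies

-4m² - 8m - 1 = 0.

m = -1.866 or m = -0.134

Discriminant: (-8)² − 4·(-4)·(-1) = 48.
Quadratic formula: m = (8 ± √48) / (-8).
So m = -1 - √(3)/2 ≈ -1.866 or m = -1 + √(3)/2 ≈ -0.134.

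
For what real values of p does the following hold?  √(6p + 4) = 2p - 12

Square both sides: 6p + 4 = (2p - 12)².
Expand and rearrange: 4p² - 54p + 140 = 0.
Solving gives p = 10 or p = 3.5.
Check each candidate in the original equation:
  p = 10: √(64) = 8, while 2p - 12 = 8 — valid.
  p = 3.5: √(25) = 5, while 2p - 12 = -5 — extraneous.

p = 10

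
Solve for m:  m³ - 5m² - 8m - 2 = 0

m = -1 or m = -0.3166 or m = 6.3166

Possible rational roots are divisors of -2. Testing m = -1 gives 0, so (m + 1) is a factor.
Divide: m³ - 5m² - 8m - 2 = (m + 1)(m² - 6m - 2).
Apply the quadratic formula to m² - 6m - 2 = 0: m = (6 ± √44)/2, i.e. m ≈ 6.3166 or m ≈ -0.3166.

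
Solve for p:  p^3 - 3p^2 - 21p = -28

p = -4 or p = 1.2087 or p = 5.7913

Rearrange: p^3 - 3p^2 - 21p + 28 = 0.
Possible rational roots are divisors of 28. Testing p = -4 gives 0, so (p + 4) is a factor.
Divide: p^3 - 3p^2 - 21p + 28 = (p + 4)(p^2 - 7p + 7).
Apply the quadratic formula to p^2 - 7p + 7 = 0: p = (7 +/- sqrt(21))/2, i.e. p ~= 5.7913 or p ~= 1.2087.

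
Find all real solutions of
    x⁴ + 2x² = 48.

Let u = x². The equation becomes u² + 2u - 48 = 0.
Factor: (u + 8)(u - 6) = 0, so u = -8 or u = 6.
x² = -8 < 0 has no real solution.
x² = 6 gives x = ±√(6) ≈ ±2.4495.

x = -2.4495 or x = 2.4495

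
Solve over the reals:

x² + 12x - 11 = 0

Discriminant: (12)² − 4·1·(-11) = 188.
Quadratic formula: x = (-12 ± √188) / 2.
So x = -6 + √(47) ≈ 0.8557 or x = -√(47) - 6 ≈ -12.8557.

x = -12.8557 or x = 0.8557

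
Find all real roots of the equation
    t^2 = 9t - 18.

t = 3 or t = 6

Bring every term to one side: t^2 - 9t + 18 = 0.
Factor: (t - 3)(t - 6) = 0.
So t = 3 or t = 6.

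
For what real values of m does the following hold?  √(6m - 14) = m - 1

Square both sides: 6m - 14 = (m - 1)².
Expand and rearrange: m² - 8m + 15 = 0.
Solving gives m = 5 or m = 3.
Check each candidate in the original equation:
  m = 5: √(16) = 4, while m - 1 = 4 — valid.
  m = 3: √(4) = 2, while m - 1 = 2 — valid.

m = 3 or m = 5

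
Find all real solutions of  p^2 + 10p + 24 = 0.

p = -6 or p = -4

Factor: (p + 6)(p + 4) = 0.
So p = -6 or p = -4.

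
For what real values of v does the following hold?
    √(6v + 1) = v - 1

v = 8

Square both sides: 6v + 1 = (v - 1)².
Expand and rearrange: v² - 8v = 0.
Solving gives v = 8 or v = 0.
Check each candidate in the original equation:
  v = 8: √(49) = 7, while v - 1 = 7 — valid.
  v = 0: √(1) = 1, while v - 1 = -1 — extraneous.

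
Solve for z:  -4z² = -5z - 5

Rearrange to standard form: -4z² + 5z + 5 = 0.
Discriminant: (5)² − 4·(-4)·5 = 105.
Quadratic formula: z = (-5 ± √105) / (-8).
So z = 5/8 - √(105)/8 ≈ -0.6559 or z = 5/8 + √(105)/8 ≈ 1.9059.

z = -0.6559 or z = 1.9059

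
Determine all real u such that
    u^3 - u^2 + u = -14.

Rearrange: u^3 - u^2 + u + 14 = 0.
Possible rational roots are divisors of 14. Testing u = -2 gives 0, so (u + 2) is a factor.
Divide: u^3 - u^2 + u + 14 = (u + 2)(u^2 - 3u + 7).
The quadratic u^2 - 3u + 7 has discriminant -19 < 0, so no further real roots.

u = -2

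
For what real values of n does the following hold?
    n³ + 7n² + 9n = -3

Rearrange: n³ + 7n² + 9n + 3 = 0.
Possible rational roots are divisors of 3. Testing n = -1 gives 0, so (n + 1) is a factor.
Divide: n³ + 7n² + 9n + 3 = (n + 1)(n² + 6n + 3).
Apply the quadratic formula to n² + 6n + 3 = 0: n = (-6 ± √24)/2, i.e. n ≈ -0.5505 or n ≈ -5.4495.

n = -5.4495 or n = -1 or n = -0.5505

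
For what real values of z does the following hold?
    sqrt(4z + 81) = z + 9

Square both sides: 4z + 81 = (z + 9)^2.
Expand and rearrange: z^2 + 14z = 0.
Solving gives z = 0 or z = -14.
Check each candidate in the original equation:
  z = 0: sqrt(81) = 9, while z + 9 = 9 — valid.
  z = -14: sqrt(25) = 5, while z + 9 = -5 — extraneous.

z = 0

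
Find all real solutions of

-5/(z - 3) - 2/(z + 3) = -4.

z = -2.5914 or z = 4.3414

Multiply both sides by (z - 3)(z + 3):
-5(z + 3) - 2(z - 3) = -4(z - 3)(z + 3).
Expand and collect terms: -4z^2 + 7z + 45 = 0.
By the quadratic formula, z = (-7 +/- sqrt(769)) / -8, so z ~= -2.5914 or z ~= 4.3414.
Neither value makes a denominator zero (z != 3, z != -3), so both are valid.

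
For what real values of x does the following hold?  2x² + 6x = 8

x = -4 or x = 1

Bring every term to one side: 2x² + 6x - 8 = 0.
Factor: 2(x + 4)(x - 1) = 0.
So x = -4 or x = 1.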